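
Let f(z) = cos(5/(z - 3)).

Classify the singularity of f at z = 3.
essential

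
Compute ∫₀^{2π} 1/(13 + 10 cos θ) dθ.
Let J = ∫₀^{2π} dθ/(13 + 10 cos θ).
Put z = e^{iθ}: then cos θ = (z + 1/z)/2, dθ = dz/(iz), and z runs once counterclockwise around |z| = 1:
  J = ∮_{|z|=1} 1/(13 + 10*(z + 1/z)/2) · dz/(iz) = (2/i) ∮_{|z|=1} dz/(10*z^2 + 26*z + 10).
The roots of 10*z^2 + 26*z + 10 are z = (-13 ± sqrt(13^2 - 10^2))/10, with sqrt(69) = sqrt(69); their product is 1, so only z₊ = -13/10 + sqrt(69)/10 lies inside the unit circle (z₋ = -13/10 - sqrt(69)/10 lies outside).
z₊ is a simple zero of q(z) = 10*z^2 + 26*z + 10, so Res(1/q, z₊) = 1/q'(z₊) with q'(z) = 20*z + 26; and q'(z₊) = 10*(z₊ - z₋) = 2*sqrt(69).
Therefore J = (2/i) · 2πi · 1/(2*sqrt(69)) = 2*pi/(sqrt(69)) = 2*sqrt(69)*pi/69

Final answer: 2*sqrt(69)*pi/69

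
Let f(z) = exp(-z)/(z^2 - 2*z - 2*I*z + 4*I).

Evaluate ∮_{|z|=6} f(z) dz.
pi*(1/2 - I/2)*exp(-2*I) + pi*(-1/2 + I/2)*exp(-2)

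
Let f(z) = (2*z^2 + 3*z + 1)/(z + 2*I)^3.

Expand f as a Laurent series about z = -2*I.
Put w = z - (-2*I), i.e. z = w - 2*I. The denominator is w^3, so it suffices to rewrite the numerator in powers of w.

P(z) = 2*z^2 + 3*z + 1
P(w - 2*I) = -7 - 6*I + (3 - 8*I)*w + 2*w^2

Dividing each term by w^3:
  f = (-7 - 6*I)/w^3 + (3 - 8*I)/w^2 + 2/w

Substituting back w = z + 2*I:
  f(z) = (-7 - 6*I)/(z + 2*I)^3 + (3 - 8*I)/(z + 2*I)^2 + 2/(z + 2*I)

The series is finite because the numerator is a polynomial; the negative powers form the principal part, and the coefficient of 1/(z + 2*I) gives Res(f, -2*I) = 2.

Final answer: (-7 - 6*I)/(z + 2*I)^3 + (3 - 8*I)/(z + 2*I)^2 + 2/(z + 2*I)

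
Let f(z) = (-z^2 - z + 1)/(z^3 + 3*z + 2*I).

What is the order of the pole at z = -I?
2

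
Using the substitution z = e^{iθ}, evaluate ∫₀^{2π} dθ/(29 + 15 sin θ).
Call the integral J. The integrand is 2π-periodic and we integrate over a full period, so shifting θ does not change the value (θ → θ + π/2 turns sin θ into cos θ). Hence
  J = ∫₀^{2π} dθ/(29 + 15 cos θ).
Put z = e^{iθ}: then cos θ = (z + 1/z)/2, dθ = dz/(iz), and z runs once counterclockwise around |z| = 1:
  J = ∮_{|z|=1} 1/(29 + 15*(z + 1/z)/2) · dz/(iz) = (2/i) ∮_{|z|=1} dz/(15*z^2 + 58*z + 15).
The roots of 15*z^2 + 58*z + 15 are z = (-29 ± sqrt(29^2 - 15^2))/15, with sqrt(616) = 2*sqrt(154); their product is 1, so only z₊ = -29/15 + 2*sqrt(154)/15 lies inside the unit circle (z₋ = -29/15 - 2*sqrt(154)/15 lies outside).
z₊ is a simple zero of q(z) = 15*z^2 + 58*z + 15, so Res(1/q, z₊) = 1/q'(z₊) with q'(z) = 30*z + 58; and q'(z₊) = 15*(z₊ - z₋) = 4*sqrt(154).
Therefore J = (2/i) · 2πi · 1/(4*sqrt(154)) = 2*pi/(2*sqrt(154)) = sqrt(154)*pi/154

Final answer: sqrt(154)*pi/154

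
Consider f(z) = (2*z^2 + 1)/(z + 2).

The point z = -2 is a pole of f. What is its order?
Factor the denominator:
  z + 2 = (z + 2)

The numerator P(z) = 2*z^2 + 1 has P(-2) = 9 ≠ 0, so no factor of (z + 2) cancels.
Near z = -2 we can therefore write f(z) = g(z)/(z + 2) with g analytic at -2 and g(-2) ≠ 0 (g is just the numerator).

Hence z = -2 is a pole of order 1.

Final answer: 1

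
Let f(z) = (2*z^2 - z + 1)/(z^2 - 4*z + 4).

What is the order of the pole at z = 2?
Factor the denominator:
  z^2 - 4*z + 4 = (z - 2)^2

The numerator P(z) = 2*z^2 - z + 1 has P(2) = 7 ≠ 0, so no factor of (z - 2) cancels.
Near z = 2 we can therefore write f(z) = g(z)/(z - 2)^2 with g analytic at 2 and g(2) ≠ 0 (g is just the numerator).

Hence z = 2 is a pole of order 2.

Final answer: 2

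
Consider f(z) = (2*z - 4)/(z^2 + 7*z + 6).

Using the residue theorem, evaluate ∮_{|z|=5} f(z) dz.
-12*I*pi/5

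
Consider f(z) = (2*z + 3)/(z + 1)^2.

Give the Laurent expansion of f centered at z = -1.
Put w = z - (-1), i.e. z = w - 1. The denominator is w^2, so it suffices to rewrite the numerator in powers of w.

P(z) = 2*z + 3
P(w - 1) = 1 + 2*w

Dividing each term by w^2:
  f = 1/w^2 + 2/w

Substituting back w = z + 1:
  f(z) = 1/(z + 1)^2 + 2/(z + 1)

The series is finite because the numerator is a polynomial; the negative powers form the principal part, and the coefficient of 1/(z + 1) gives Res(f, -1) = 2.

Final answer: 1/(z + 1)^2 + 2/(z + 1)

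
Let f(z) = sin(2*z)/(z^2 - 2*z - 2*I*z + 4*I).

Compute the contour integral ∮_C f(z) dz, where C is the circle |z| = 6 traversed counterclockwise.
pi*(-1/2 + I/2)*sin(4) + pi*(1/2 + I/2)*sinh(4)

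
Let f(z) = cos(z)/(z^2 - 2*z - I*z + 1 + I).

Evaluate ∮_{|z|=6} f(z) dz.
-2*pi*cos(1) + 2*pi*cos(1 + I)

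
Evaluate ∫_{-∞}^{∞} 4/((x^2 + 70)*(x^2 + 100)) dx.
pi*(-7 + sqrt(70))/525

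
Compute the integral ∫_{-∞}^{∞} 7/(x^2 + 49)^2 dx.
Let f(z) = 7/(z^2 + 49)^2. The denominator has no real zeros and deg Q - deg P = 4 ≥ 2, so the integral of f over the upper semicircle |z| = R tends to 0 as R → ∞. Closing the contour in the upper half-plane,
  ∫_{-∞}^{∞} f(x) dx = 2πi · Σ Res(f, z_k)  over the poles with Im z_k > 0.

Zeros of the denominator: z^2 + 49 = 0 gives z = ±7*I.
Upper half-plane: z = 7*I (a pole of order 2).

Write f(z) = g(z)/(z - 7*I)^2 with g(z) = 7/(z + 7*I)^2. For a double pole, Res(f, z₀) = g'(z₀):
  g'(z) = -14/(z + 7*I)^3
  Res(f, 7*I) = g'(7*I) = -I/196

∫_{-∞}^{∞} f(x) dx = 2πi · (-I/196) = pi/98

Final answer: pi/98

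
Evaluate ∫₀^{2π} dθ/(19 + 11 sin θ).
Call the integral J. The integrand is 2π-periodic and we integrate over a full period, so shifting θ does not change the value (θ → θ + π/2 turns sin θ into cos θ). Hence
  J = ∫₀^{2π} dθ/(19 + 11 cos θ).
Put z = e^{iθ}: then cos θ = (z + 1/z)/2, dθ = dz/(iz), and z runs once counterclockwise around |z| = 1:
  J = ∮_{|z|=1} 1/(19 + 11*(z + 1/z)/2) · dz/(iz) = (2/i) ∮_{|z|=1} dz/(11*z^2 + 38*z + 11).
The roots of 11*z^2 + 38*z + 11 are z = (-19 ± sqrt(19^2 - 11^2))/11, with sqrt(240) = 4*sqrt(15); their product is 1, so only z₊ = -19/11 + 4*sqrt(15)/11 lies inside the unit circle (z₋ = -19/11 - 4*sqrt(15)/11 lies outside).
z₊ is a simple zero of q(z) = 11*z^2 + 38*z + 11, so Res(1/q, z₊) = 1/q'(z₊) with q'(z) = 22*z + 38; and q'(z₊) = 11*(z₊ - z₋) = 8*sqrt(15).
Therefore J = (2/i) · 2πi · 1/(8*sqrt(15)) = 2*pi/(4*sqrt(15)) = sqrt(15)*pi/30

Final answer: sqrt(15)*pi/30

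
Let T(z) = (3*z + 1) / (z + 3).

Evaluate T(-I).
Substitute z = -I:
  numerator:   3*(-I) + 1 = 1 - 3*I
  denominator: (-I) + 3 = 3 - I
T(-I) = (1 - 3*I)/(3 - I); multiplying numerator and denominator by the conjugate 3 + I gives (6 - 8*I)/10 = 3/5 - 4*I/5

Final answer: 3/5 - 4*I/5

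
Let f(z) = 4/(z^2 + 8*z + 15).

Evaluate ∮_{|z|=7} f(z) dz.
By the residue theorem, ∮_C f(z) dz = 2πi · (sum of the residues of f at the poles inside |z| = 7).

The denominator factors as (z + 3)*(z + 5), so the singularities of f are simple poles at z = -3, z = -5.
  |-3|² = 9 < 49 = 7², so this pole is inside the contour.
  |-5|² = 25 < 49 = 7², so this pole is inside the contour.

With P(z) = 4 and Q(z) = z^2 + 8*z + 15, each pole is simple, so Res(f, z₀) = P(z₀)/Q'(z₀) with Q'(z) = 2*z + 8.
  Res(f, -3) = P(-3)/Q'(-3) = (4)/(2) = 2
  Res(f, -5) = P(-5)/Q'(-5) = (4)/(-2) = -2

Sum of residues inside C: 0
∮_C f(z) dz = 2πi · (0) = 0

Final answer: 0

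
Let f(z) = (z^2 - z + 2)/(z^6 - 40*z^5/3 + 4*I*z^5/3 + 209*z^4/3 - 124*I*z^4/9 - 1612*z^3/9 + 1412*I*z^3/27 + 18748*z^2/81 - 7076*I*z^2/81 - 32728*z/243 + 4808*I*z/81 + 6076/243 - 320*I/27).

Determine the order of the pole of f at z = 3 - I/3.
4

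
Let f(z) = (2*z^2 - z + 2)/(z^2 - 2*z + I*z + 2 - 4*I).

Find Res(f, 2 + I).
Write f(z) = P(z)/Q(z) with P(z) = 2*z^2 - z + 2 and Q(z) = z^2 - 2*z + I*z + 2 - 4*I.
The denominator factors as Q(z) = (z - 2 - I)*(z + 2*I), so z = 2 + I is a simple zero of Q and P is analytic there; z = 2 + I is therefore a simple pole and
  Res(f, z₀) = P(z₀)/Q'(z₀).

Q'(z) = 2*z - 2 + I, so Q'(2 + I) = 2 + 3*I.
P(2 + I) = 6 + 7*I.

Res(f, 2 + I) = (6 + 7*I)/(2 + 3*I) = 33/13 - 4*I/13

Final answer: 33/13 - 4*I/13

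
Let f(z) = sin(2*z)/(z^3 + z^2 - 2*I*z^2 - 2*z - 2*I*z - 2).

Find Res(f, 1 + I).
(1/5 - I/10)*sin(2 + 2*I)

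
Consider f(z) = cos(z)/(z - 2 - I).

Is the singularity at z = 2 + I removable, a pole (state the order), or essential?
Write f(z) = g(z)/(z - 2 - I) with g(z) = cos(z).
g is entire and g(2 + I) = cos(2 + I) ≠ 0, so no factor of (z - 2 - I) cancels: the Laurent expansion of f about z = 2 + I starts at the power -1, i.e. lim_{z→z₀} (z - z₀) f(z) = cos(2 + I) is finite and nonzero.
So z = 2 + I is a pole of order 1.

Final answer: pole of order 1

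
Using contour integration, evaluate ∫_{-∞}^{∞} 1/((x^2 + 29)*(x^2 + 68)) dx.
pi*(-29*sqrt(17) + 34*sqrt(29))/38454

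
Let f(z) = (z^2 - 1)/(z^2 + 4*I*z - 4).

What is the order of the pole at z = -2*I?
Factor the denominator:
  z^2 + 4*I*z - 4 = (z + 2*I)^2

The numerator P(z) = z^2 - 1 has P(-2*I) = -5 ≠ 0, so no factor of (z + 2*I) cancels.
Near z = -2*I we can therefore write f(z) = g(z)/(z + 2*I)^2 with g analytic at -2*I and g(-2*I) ≠ 0 (g is just the numerator).

Hence z = -2*I is a pole of order 2.

Final answer: 2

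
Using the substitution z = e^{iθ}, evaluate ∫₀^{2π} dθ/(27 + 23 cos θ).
Let J = ∫₀^{2π} dθ/(27 + 23 cos θ).
Put z = e^{iθ}: then cos θ = (z + 1/z)/2, dθ = dz/(iz), and z runs once counterclockwise around |z| = 1:
  J = ∮_{|z|=1} 1/(27 + 23*(z + 1/z)/2) · dz/(iz) = (2/i) ∮_{|z|=1} dz/(23*z^2 + 54*z + 23).
The roots of 23*z^2 + 54*z + 23 are z = (-27 ± sqrt(27^2 - 23^2))/23, with sqrt(200) = 10*sqrt(2); their product is 1, so only z₊ = -27/23 + 10*sqrt(2)/23 lies inside the unit circle (z₋ = -27/23 - 10*sqrt(2)/23 lies outside).
z₊ is a simple zero of q(z) = 23*z^2 + 54*z + 23, so Res(1/q, z₊) = 1/q'(z₊) with q'(z) = 46*z + 54; and q'(z₊) = 23*(z₊ - z₋) = 20*sqrt(2).
Therefore J = (2/i) · 2πi · 1/(20*sqrt(2)) = 2*pi/(10*sqrt(2)) = sqrt(2)*pi/10

Final answer: sqrt(2)*pi/10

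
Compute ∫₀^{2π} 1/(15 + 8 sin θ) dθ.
Call the integral J. The integrand is 2π-periodic and we integrate over a full period, so shifting θ does not change the value (θ → θ + π/2 turns sin θ into cos θ). Hence
  J = ∫₀^{2π} dθ/(15 + 8 cos θ).
Put z = e^{iθ}: then cos θ = (z + 1/z)/2, dθ = dz/(iz), and z runs once counterclockwise around |z| = 1:
  J = ∮_{|z|=1} 1/(15 + 8*(z + 1/z)/2) · dz/(iz) = (2/i) ∮_{|z|=1} dz/(8*z^2 + 30*z + 8).
The roots of 8*z^2 + 30*z + 8 are z = (-15 ± sqrt(15^2 - 8^2))/8, with sqrt(161) = sqrt(161); their product is 1, so only z₊ = -15/8 + sqrt(161)/8 lies inside the unit circle (z₋ = -15/8 - sqrt(161)/8 lies outside).
z₊ is a simple zero of q(z) = 8*z^2 + 30*z + 8, so Res(1/q, z₊) = 1/q'(z₊) with q'(z) = 16*z + 30; and q'(z₊) = 8*(z₊ - z₋) = 2*sqrt(161).
Therefore J = (2/i) · 2πi · 1/(2*sqrt(161)) = 2*pi/(sqrt(161)) = 2*sqrt(161)*pi/161

Final answer: 2*sqrt(161)*pi/161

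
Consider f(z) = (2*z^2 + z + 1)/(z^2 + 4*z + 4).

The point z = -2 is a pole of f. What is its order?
Factor the denominator:
  z^2 + 4*z + 4 = (z + 2)^2

The numerator P(z) = 2*z^2 + z + 1 has P(-2) = 7 ≠ 0, so no factor of (z + 2) cancels.
Near z = -2 we can therefore write f(z) = g(z)/(z + 2)^2 with g analytic at -2 and g(-2) ≠ 0 (g is just the numerator).

Hence z = -2 is a pole of order 2.

Final answer: 2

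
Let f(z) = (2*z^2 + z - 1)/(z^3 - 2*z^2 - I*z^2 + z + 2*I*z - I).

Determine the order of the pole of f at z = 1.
Factor the denominator:
  z^3 - 2*z^2 - I*z^2 + z + 2*I*z - I = (z - 1)^2*(z - I)

The numerator P(z) = 2*z^2 + z - 1 has P(1) = 2 ≠ 0, so no factor of (z - 1) cancels.
Near z = 1 we can therefore write f(z) = g(z)/(z - 1)^2 with g analytic at 1 and g(1) ≠ 0 (g is the numerator divided by the remaining denominator factors).

Hence z = 1 is a pole of order 2.

Final answer: 2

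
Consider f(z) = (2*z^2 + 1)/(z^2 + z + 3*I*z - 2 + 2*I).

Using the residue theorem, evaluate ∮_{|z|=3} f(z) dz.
By the residue theorem, ∮_C f(z) dz = 2πi · (sum of the residues of f at the poles inside |z| = 3).

The denominator factors as (z + 1 + I)*(z + 2*I), so the singularities of f are simple poles at z = -1 - I, z = -2*I.
  |-1 - I|² = 2 < 9 = 3², so this pole is inside the contour.
  |-2*I|² = 4 < 9 = 3², so this pole is inside the contour.

With P(z) = 2*z^2 + 1 and Q(z) = z^2 + z + 3*I*z - 2 + 2*I, each pole is simple, so Res(f, z₀) = P(z₀)/Q'(z₀) with Q'(z) = 2*z + 1 + 3*I.
  Res(f, -1 - I) = P(-1 - I)/Q'(-1 - I) = (1 + 4*I)/(-1 + I) = 3/2 - 5*I/2
  Res(f, -2*I) = P(-2*I)/Q'(-2*I) = (-7)/(1 - I) = -7/2 - 7*I/2

Sum of residues inside C: -2 - 6*I
∮_C f(z) dz = 2πi · (-2 - 6*I) = pi*(12 - 4*I)

Final answer: pi*(12 - 4*I)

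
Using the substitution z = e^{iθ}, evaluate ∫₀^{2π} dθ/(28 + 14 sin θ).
Call the integral J. The integrand is 2π-periodic and we integrate over a full period, so shifting θ does not change the value (θ → θ + π/2 turns sin θ into cos θ). Hence
  J = ∫₀^{2π} dθ/(28 + 14 cos θ).
Put z = e^{iθ}: then cos θ = (z + 1/z)/2, dθ = dz/(iz), and z runs once counterclockwise around |z| = 1:
  J = ∮_{|z|=1} 1/(28 + 14*(z + 1/z)/2) · dz/(iz) = (2/i) ∮_{|z|=1} dz/(14*z^2 + 56*z + 14).
The roots of 14*z^2 + 56*z + 14 are z = (-28 ± sqrt(28^2 - 14^2))/14, with sqrt(588) = 14*sqrt(3); their product is 1, so only z₊ = -2 + sqrt(3) lies inside the unit circle (z₋ = -2 - sqrt(3) lies outside).
z₊ is a simple zero of q(z) = 14*z^2 + 56*z + 14, so Res(1/q, z₊) = 1/q'(z₊) with q'(z) = 28*z + 56; and q'(z₊) = 14*(z₊ - z₋) = 28*sqrt(3).
Therefore J = (2/i) · 2πi · 1/(28*sqrt(3)) = 2*pi/(14*sqrt(3)) = sqrt(3)*pi/21

Final answer: sqrt(3)*pi/21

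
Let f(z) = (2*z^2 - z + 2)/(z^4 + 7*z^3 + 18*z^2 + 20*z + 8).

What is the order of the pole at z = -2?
3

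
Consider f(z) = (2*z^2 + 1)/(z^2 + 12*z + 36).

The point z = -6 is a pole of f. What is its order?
Factor the denominator:
  z^2 + 12*z + 36 = (z + 6)^2

The numerator P(z) = 2*z^2 + 1 has P(-6) = 73 ≠ 0, so no factor of (z + 6) cancels.
Near z = -6 we can therefore write f(z) = g(z)/(z + 6)^2 with g analytic at -6 and g(-6) ≠ 0 (g is just the numerator).

Hence z = -6 is a pole of order 2.

Final answer: 2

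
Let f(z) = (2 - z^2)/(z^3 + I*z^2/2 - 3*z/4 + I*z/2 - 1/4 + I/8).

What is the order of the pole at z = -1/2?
Factor the denominator:
  z^3 + I*z^2/2 - 3*z/4 + I*z/2 - 1/4 + I/8 = (z + 1/2)^2*(z - 1 + I/2)

The numerator P(z) = 2 - z^2 has P(-1/2) = 7/4 ≠ 0, so no factor of (z + 1/2) cancels.
Near z = -1/2 we can therefore write f(z) = g(z)/(z + 1/2)^2 with g analytic at -1/2 and g(-1/2) ≠ 0 (g is the numerator divided by the remaining denominator factors).

Hence z = -1/2 is a pole of order 2.

Final answer: 2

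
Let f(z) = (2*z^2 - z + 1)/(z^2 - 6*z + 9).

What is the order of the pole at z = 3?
2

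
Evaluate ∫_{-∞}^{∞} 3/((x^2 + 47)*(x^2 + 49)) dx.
Let f(z) = 3/((z^2 + 47)*(z^2 + 49)). The denominator has no real zeros and deg Q - deg P = 4 ≥ 2, so the integral of f over the upper semicircle |z| = R tends to 0 as R → ∞. Closing the contour in the upper half-plane,
  ∫_{-∞}^{∞} f(x) dx = 2πi · Σ Res(f, z_k)  over the poles with Im z_k > 0.

Zeros of the denominator: z^2 + 49 = 0 gives z = ±7*I; z^2 + 47 = 0 gives z = ±sqrt(47)*I.
Upper half-plane: z = 7*I, z = sqrt(47)*I (simple).

Each pole is a simple zero of Q(z) = z^4 + 96*z^2 + 2303, so Res(f, z₀) = P(z₀)/Q'(z₀) with P(z) = 3, Q'(z) = 4*z^3 + 192*z:
  Res(f, 7*I) = (3)/(-28*I) = 3*I/28
  Res(f, sqrt(47)*I) = (3)/(4*sqrt(47)*I) = -3*sqrt(47)*I/188

Sum of residues: 3*I*(47 - 7*sqrt(47))/1316
∫_{-∞}^{∞} f(x) dx = 2πi · (3*I*(47 - 7*sqrt(47))/1316) = 3*pi*(-47 + 7*sqrt(47))/658

Final answer: 3*pi*(-47 + 7*sqrt(47))/658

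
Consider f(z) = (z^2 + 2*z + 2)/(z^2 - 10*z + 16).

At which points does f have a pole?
{2, 8}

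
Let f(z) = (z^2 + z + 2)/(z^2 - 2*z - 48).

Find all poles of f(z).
{-6, 8}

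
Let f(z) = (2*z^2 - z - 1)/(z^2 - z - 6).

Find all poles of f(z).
The singularities of f are the zeros of the denominator. Factoring,
  z^2 - z - 6 = (z - 3)*(z + 2)
so the candidates are z = 3, z = -2.

Check the numerator P(z) = 2*z^2 - z - 1 at each one:
  P(3) = 14 ≠ 0, so z = 3 is a (simple) pole.
  P(-2) = 9 ≠ 0, so z = -2 is a (simple) pole.

Poles of f: {-2, 3}

Final answer: {-2, 3}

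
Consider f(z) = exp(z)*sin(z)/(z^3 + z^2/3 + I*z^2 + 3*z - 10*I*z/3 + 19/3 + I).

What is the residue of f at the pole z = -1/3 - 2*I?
(99/520 - 27*I/520)*exp(-1/3 - 2*I)*sin(1/3 + 2*I)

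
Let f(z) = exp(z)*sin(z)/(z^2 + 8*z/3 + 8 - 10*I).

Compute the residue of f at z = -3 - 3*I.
Write f(z) = P(z)/Q(z) with P(z) = exp(z)*sin(z) and Q(z) = z^2 + 8*z/3 + 8 - 10*I.
The denominator factors as Q(z) = (z + 3 + 3*I)*(z - 1/3 - 3*I), so z = -3 - 3*I is a simple zero of Q and P is analytic there; z = -3 - 3*I is therefore a simple pole and
  Res(f, z₀) = P(z₀)/Q'(z₀).

Q'(z) = 2*z + 8/3, so Q'(-3 - 3*I) = -10/3 - 6*I.
P(-3 - 3*I) = -exp(-3 - 3*I)*sin(3 + 3*I).

Res(f, -3 - 3*I) = (-exp(-3 - 3*I)*sin(3 + 3*I))/(-10/3 - 6*I) = (15/212 - 27*I/212)*exp(-3 - 3*I)*sin(3 + 3*I)

Final answer: (15/212 - 27*I/212)*exp(-3 - 3*I)*sin(3 + 3*I)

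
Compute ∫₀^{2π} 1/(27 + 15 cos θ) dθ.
sqrt(14)*pi/42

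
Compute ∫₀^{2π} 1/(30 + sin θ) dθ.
2*sqrt(899)*pi/899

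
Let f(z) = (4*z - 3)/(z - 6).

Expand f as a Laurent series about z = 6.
21/(z - 6) + 4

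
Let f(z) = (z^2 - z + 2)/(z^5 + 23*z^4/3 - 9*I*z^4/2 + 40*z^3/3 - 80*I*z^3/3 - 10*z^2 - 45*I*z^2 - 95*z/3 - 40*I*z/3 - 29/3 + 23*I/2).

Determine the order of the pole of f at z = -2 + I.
Factor the denominator:
  z^5 + 23*z^4/3 - 9*I*z^4/2 + 40*z^3/3 - 80*I*z^3/3 - 10*z^2 - 45*I*z^2 - 95*z/3 - 40*I*z/3 - 29/3 + 23*I/2 = (z + 2 - I)^4*(z - 1/3 - I/2)

The numerator P(z) = z^2 - z + 2 has P(-2 + I) = 7 - 5*I ≠ 0, so no factor of (z + 2 - I) cancels.
Near z = -2 + I we can therefore write f(z) = g(z)/(z + 2 - I)^4 with g analytic at -2 + I and g(-2 + I) ≠ 0 (g is the numerator divided by the remaining denominator factors).

Hence z = -2 + I is a pole of order 4.

Final answer: 4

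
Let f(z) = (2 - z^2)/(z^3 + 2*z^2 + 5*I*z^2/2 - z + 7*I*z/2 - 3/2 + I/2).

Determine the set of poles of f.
The singularities of f are the zeros of the denominator. Factoring,
  z^3 + 2*z^2 + 5*I*z^2/2 - z + 7*I*z/2 - 3/2 + I/2 = (z + 1 + I/2)*(z + I)*(z + 1 + I)
so the candidates are z = -1 - I/2, z = -I, z = -1 - I.

Check the numerator P(z) = 2 - z^2 at each one:
  P(-1 - I/2) = 5/4 - I ≠ 0, so z = -1 - I/2 is a (simple) pole.
  P(-I) = 3 ≠ 0, so z = -I is a (simple) pole.
  P(-1 - I) = 2 - 2*I ≠ 0, so z = -1 - I is a (simple) pole.

Poles of f: {-1 - I, -1 - I/2, -I}

Final answer: {-1 - I, -1 - I/2, -I}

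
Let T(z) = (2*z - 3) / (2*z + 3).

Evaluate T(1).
-1/5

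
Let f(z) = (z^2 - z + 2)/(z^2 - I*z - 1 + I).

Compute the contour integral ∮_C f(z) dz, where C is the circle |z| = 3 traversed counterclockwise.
By the residue theorem, ∮_C f(z) dz = 2πi · (sum of the residues of f at the poles inside |z| = 3).

The denominator factors as (z - 1)*(z + 1 - I), so the singularities of f are simple poles at z = 1, z = -1 + I.
  |1|² = 1 < 9 = 3², so this pole is inside the contour.
  |-1 + I|² = 2 < 9 = 3², so this pole is inside the contour.

With P(z) = z^2 - z + 2 and Q(z) = z^2 - I*z - 1 + I, each pole is simple, so Res(f, z₀) = P(z₀)/Q'(z₀) with Q'(z) = 2*z - I.
  Res(f, 1) = P(1)/Q'(1) = (2)/(2 - I) = 4/5 + 2*I/5
  Res(f, -1 + I) = P(-1 + I)/Q'(-1 + I) = (3 - 3*I)/(-2 + I) = -9/5 + 3*I/5

Sum of residues inside C: -1 + I
∮_C f(z) dz = 2πi · (-1 + I) = pi*(-2 - 2*I)

Final answer: pi*(-2 - 2*I)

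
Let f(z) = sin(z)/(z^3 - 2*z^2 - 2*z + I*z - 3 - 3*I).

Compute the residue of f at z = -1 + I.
Write f(z) = P(z)/Q(z) with P(z) = sin(z) and Q(z) = z^3 - 2*z^2 - 2*z + I*z - 3 - 3*I.
The denominator factors as Q(z) = (z + I)*(z - 3)*(z + 1 - I), so z = -1 + I is a simple zero of Q and P is analytic there; z = -1 + I is therefore a simple pole and
  Res(f, z₀) = P(z₀)/Q'(z₀).

Q'(z) = 3*z^2 - 4*z - 2 + I, so Q'(-1 + I) = 2 - 9*I.
P(-1 + I) = -sin(1 - I).

Res(f, -1 + I) = (-sin(1 - I))/(2 - 9*I) = (-2/85 - 9*I/85)*sin(1 - I)

Final answer: (-2/85 - 9*I/85)*sin(1 - I)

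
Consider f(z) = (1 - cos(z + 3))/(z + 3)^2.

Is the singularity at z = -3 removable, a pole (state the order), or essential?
Let u = z + 3. The argument of cos is z + 3 = u, so
  f = (1 - cos(u))/u^2 = ((u)^2/2 - (u)^4/24 + ...)/u^2 = 1/2 - (1/24)*u^2 + ...
The Laurent expansion about u = 0 has no negative powers; equivalently lim_{z→-3} f(z) = 1/2 exists and is finite.
So the singularity is removable.

Final answer: removable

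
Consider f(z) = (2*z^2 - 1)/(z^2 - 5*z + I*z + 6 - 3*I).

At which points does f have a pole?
The singularities of f are the zeros of the denominator. Factoring,
  z^2 - 5*z + I*z + 6 - 3*I = (z - 3)*(z - 2 + I)
so the candidates are z = 3, z = 2 - I.

Check the numerator P(z) = 2*z^2 - 1 at each one:
  P(3) = 17 ≠ 0, so z = 3 is a (simple) pole.
  P(2 - I) = 5 - 8*I ≠ 0, so z = 2 - I is a (simple) pole.

Poles of f: {2 - I, 3}

Final answer: {2 - I, 3}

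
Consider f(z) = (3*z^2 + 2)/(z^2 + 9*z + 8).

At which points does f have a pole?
{-8, -1}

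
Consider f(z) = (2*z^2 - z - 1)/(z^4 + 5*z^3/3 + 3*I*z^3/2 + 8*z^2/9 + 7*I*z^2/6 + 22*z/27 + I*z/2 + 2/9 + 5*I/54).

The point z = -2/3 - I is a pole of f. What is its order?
2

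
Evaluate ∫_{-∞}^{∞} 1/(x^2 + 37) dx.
sqrt(37)*pi/37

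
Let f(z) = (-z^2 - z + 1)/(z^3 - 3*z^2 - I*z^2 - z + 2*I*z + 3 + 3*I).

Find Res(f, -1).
1/10 - I/20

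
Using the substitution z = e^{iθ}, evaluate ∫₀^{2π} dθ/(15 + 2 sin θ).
2*sqrt(221)*pi/221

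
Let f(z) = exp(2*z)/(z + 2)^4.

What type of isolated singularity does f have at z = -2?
pole of order 4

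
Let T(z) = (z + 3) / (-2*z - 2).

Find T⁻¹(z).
Set w = T(z) = (z + 3) / (-2*z - 2) and solve for z:
  w*(-2*z - 2) = z + 3
  -2*w + z*(-2*w - 1) - 3 = 0
  z*(-2*w - 1) = 2*w + 3
  z = (-2*w - 3)/(2*w + 1)
Renaming the variable, T⁻¹(z) = (-2*z - 3)/(2*z + 1).
(Check: ad - bc = 4 ≠ 0, so T is invertible.)

Final answer: (-2*z - 3)/(2*z + 1)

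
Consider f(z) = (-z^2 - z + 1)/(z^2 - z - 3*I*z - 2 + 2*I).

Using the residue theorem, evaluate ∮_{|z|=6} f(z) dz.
By the residue theorem, ∮_C f(z) dz = 2πi · (sum of the residues of f at the poles inside |z| = 6).

The denominator factors as (z - 1 - I)*(z - 2*I), so the singularities of f are simple poles at z = 1 + I, z = 2*I.
  |1 + I|² = 2 < 36 = 6², so this pole is inside the contour.
  |2*I|² = 4 < 36 = 6², so this pole is inside the contour.

With P(z) = -z^2 - z + 1 and Q(z) = z^2 - z - 3*I*z - 2 + 2*I, each pole is simple, so Res(f, z₀) = P(z₀)/Q'(z₀) with Q'(z) = 2*z - 1 - 3*I.
  Res(f, 1 + I) = P(1 + I)/Q'(1 + I) = (-3*I)/(1 - I) = 3/2 - 3*I/2
  Res(f, 2*I) = P(2*I)/Q'(2*I) = (5 - 2*I)/(-1 + I) = -7/2 - 3*I/2

Sum of residues inside C: -2 - 3*I
∮_C f(z) dz = 2πi · (-2 - 3*I) = pi*(6 - 4*I)

Final answer: pi*(6 - 4*I)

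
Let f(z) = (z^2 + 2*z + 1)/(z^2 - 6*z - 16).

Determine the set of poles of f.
{-2, 8}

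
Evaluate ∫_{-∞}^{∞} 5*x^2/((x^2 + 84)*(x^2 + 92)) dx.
Let f(z) = 5*z^2/((z^2 + 84)*(z^2 + 92)). The denominator has no real zeros and deg Q - deg P = 2 ≥ 2, so the integral of f over the upper semicircle |z| = R tends to 0 as R → ∞. Closing the contour in the upper half-plane,
  ∫_{-∞}^{∞} f(x) dx = 2πi · Σ Res(f, z_k)  over the poles with Im z_k > 0.

Zeros of the denominator: z^2 + 84 = 0 gives z = ±2*sqrt(21)*I; z^2 + 92 = 0 gives z = ±2*sqrt(23)*I.
Upper half-plane: z = 2*sqrt(21)*I, z = 2*sqrt(23)*I (simple).

Each pole is a simple zero of Q(z) = z^4 + 176*z^2 + 7728, so Res(f, z₀) = P(z₀)/Q'(z₀) with P(z) = 5*z^2, Q'(z) = 4*z^3 + 352*z:
  Res(f, 2*sqrt(21)*I) = (-420)/(32*sqrt(21)*I) = 5*sqrt(21)*I/8
  Res(f, 2*sqrt(23)*I) = (-460)/(-32*sqrt(23)*I) = -5*sqrt(23)*I/8

Sum of residues: 5*I*(-sqrt(23) + sqrt(21))/8
∫_{-∞}^{∞} f(x) dx = 2πi · (5*I*(-sqrt(23) + sqrt(21))/8) = 5*pi*(-sqrt(21) + sqrt(23))/4

Final answer: 5*pi*(-sqrt(21) + sqrt(23))/4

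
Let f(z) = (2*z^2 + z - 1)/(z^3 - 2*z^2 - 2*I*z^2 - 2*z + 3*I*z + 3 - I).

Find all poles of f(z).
The singularities of f are the zeros of the denominator. Factoring,
  z^3 - 2*z^2 - 2*I*z^2 - 2*z + 3*I*z + 3 - I = (z - 1)*(z + 1 - I)*(z - 2 - I)
so the candidates are z = 1, z = -1 + I, z = 2 + I.

Check the numerator P(z) = 2*z^2 + z - 1 at each one:
  P(1) = 2 ≠ 0, so z = 1 is a (simple) pole.
  P(-1 + I) = -2 - 3*I ≠ 0, so z = -1 + I is a (simple) pole.
  P(2 + I) = 7 + 9*I ≠ 0, so z = 2 + I is a (simple) pole.

Poles of f: {-1 + I, 1, 2 + I}

Final answer: {-1 + I, 1, 2 + I}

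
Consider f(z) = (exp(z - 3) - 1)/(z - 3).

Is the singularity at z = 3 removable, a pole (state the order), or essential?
removable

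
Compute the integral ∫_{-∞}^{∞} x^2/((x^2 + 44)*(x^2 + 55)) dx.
Let f(z) = z^2/((z^2 + 44)*(z^2 + 55)). The denominator has no real zeros and deg Q - deg P = 2 ≥ 2, so the integral of f over the upper semicircle |z| = R tends to 0 as R → ∞. Closing the contour in the upper half-plane,
  ∫_{-∞}^{∞} f(x) dx = 2πi · Σ Res(f, z_k)  over the poles with Im z_k > 0.

Zeros of the denominator: z^2 + 44 = 0 gives z = ±2*sqrt(11)*I; z^2 + 55 = 0 gives z = ±sqrt(55)*I.
Upper half-plane: z = 2*sqrt(11)*I, z = sqrt(55)*I (simple).

Each pole is a simple zero of Q(z) = z^4 + 99*z^2 + 2420, so Res(f, z₀) = P(z₀)/Q'(z₀) with P(z) = z^2, Q'(z) = 4*z^3 + 198*z:
  Res(f, 2*sqrt(11)*I) = (-44)/(44*sqrt(11)*I) = sqrt(11)*I/11
  Res(f, sqrt(55)*I) = (-55)/(-22*sqrt(55)*I) = -sqrt(55)*I/22

Sum of residues: I*(-sqrt(55) + 2*sqrt(11))/22
∫_{-∞}^{∞} f(x) dx = 2πi · (I*(-sqrt(55) + 2*sqrt(11))/22) = pi*(-2*sqrt(11) + sqrt(55))/11

Final answer: pi*(-2*sqrt(11) + sqrt(55))/11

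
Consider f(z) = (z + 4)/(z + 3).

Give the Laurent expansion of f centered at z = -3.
1/(z + 3) + 1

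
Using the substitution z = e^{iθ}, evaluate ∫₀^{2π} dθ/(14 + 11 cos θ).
2*sqrt(3)*pi/15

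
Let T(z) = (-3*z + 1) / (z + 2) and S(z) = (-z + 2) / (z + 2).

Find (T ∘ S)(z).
(T ∘ S)(z) = T(S(z)) = ((-3)*S(z) + (1))/((1)*S(z) + (2)). Multiply numerator and denominator by z + 2:
  numerator:   (-3)*(-z + 2) + (1)*(z + 2) = 4*z - 4
  denominator: (1)*(-z + 2) + (2)*(z + 2) = z + 6
(T ∘ S)(z) = (4*z - 4)/(z + 6)

Final answer: (4*z - 4)/(z + 6)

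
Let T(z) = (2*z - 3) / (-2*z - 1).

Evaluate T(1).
1/3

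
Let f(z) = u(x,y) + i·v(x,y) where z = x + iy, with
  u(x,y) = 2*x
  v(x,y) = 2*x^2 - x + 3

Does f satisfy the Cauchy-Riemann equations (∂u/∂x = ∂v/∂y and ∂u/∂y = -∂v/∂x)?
∂u/∂x = 2
∂v/∂y = 0
∂u/∂y = 0
∂v/∂x = 4*x - 1
∂u/∂x ≠ ∂v/∂y and ∂u/∂y ≠ -∂v/∂x; the Cauchy-Riemann equations are not satisfied, so f is not analytic.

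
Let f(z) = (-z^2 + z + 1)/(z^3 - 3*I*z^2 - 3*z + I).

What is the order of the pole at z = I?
Factor the denominator:
  z^3 - 3*I*z^2 - 3*z + I = (z - I)^3

The numerator P(z) = -z^2 + z + 1 has P(I) = 2 + I ≠ 0, so no factor of (z - I) cancels.
Near z = I we can therefore write f(z) = g(z)/(z - I)^3 with g analytic at I and g(I) ≠ 0 (g is just the numerator).

Hence z = I is a pole of order 3.

Final answer: 3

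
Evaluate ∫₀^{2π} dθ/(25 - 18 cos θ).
Call the integral J. The integrand is 2π-periodic and we integrate over a full period, so shifting θ does not change the value (θ → θ + π flips the sign of the trig term). Hence
  J = ∫₀^{2π} dθ/(25 + 18 cos θ).
Put z = e^{iθ}: then cos θ = (z + 1/z)/2, dθ = dz/(iz), and z runs once counterclockwise around |z| = 1:
  J = ∮_{|z|=1} 1/(25 + 18*(z + 1/z)/2) · dz/(iz) = (2/i) ∮_{|z|=1} dz/(18*z^2 + 50*z + 18).
The roots of 18*z^2 + 50*z + 18 are z = (-25 ± sqrt(25^2 - 18^2))/18, with sqrt(301) = sqrt(301); their product is 1, so only z₊ = -25/18 + sqrt(301)/18 lies inside the unit circle (z₋ = -25/18 - sqrt(301)/18 lies outside).
z₊ is a simple zero of q(z) = 18*z^2 + 50*z + 18, so Res(1/q, z₊) = 1/q'(z₊) with q'(z) = 36*z + 50; and q'(z₊) = 18*(z₊ - z₋) = 2*sqrt(301).
Therefore J = (2/i) · 2πi · 1/(2*sqrt(301)) = 2*pi/(sqrt(301)) = 2*sqrt(301)*pi/301

Final answer: 2*sqrt(301)*pi/301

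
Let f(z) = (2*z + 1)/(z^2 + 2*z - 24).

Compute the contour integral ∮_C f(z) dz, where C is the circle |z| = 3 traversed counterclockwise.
0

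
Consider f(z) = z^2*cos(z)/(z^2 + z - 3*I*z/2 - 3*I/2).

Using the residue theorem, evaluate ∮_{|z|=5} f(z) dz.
By the residue theorem, ∮_C f(z) dz = 2πi · (sum of the residues of f at the poles inside |z| = 5).

The denominator factors as (z + 1)*(z - 3*I/2), so the singularities of f are simple poles at z = -1, z = 3*I/2.
  |-1|² = 1 < 25 = 5², so this pole is inside the contour.
  |3*I/2|² = 9/4 < 25 = 5², so this pole is inside the contour.

With P(z) = z^2*cos(z) and Q(z) = z^2 + z - 3*I*z/2 - 3*I/2, each pole is simple, so Res(f, z₀) = P(z₀)/Q'(z₀) with Q'(z) = 2*z + 1 - 3*I/2.
  Res(f, -1) = P(-1)/Q'(-1) = (cos(1))/(-1 - 3*I/2) = (-4/13 + 6*I/13)*cos(1)
  Res(f, 3*I/2) = P(3*I/2)/Q'(3*I/2) = (-9*cosh(3/2)/4)/(1 + 3*I/2) = (-9/13 + 27*I/26)*cosh(3/2)

Sum of residues inside C: (-4/13 + 6*I/13)*cos(1) + (-9/13 + 27*I/26)*cosh(3/2)
∮_C f(z) dz = 2πi · ((-4/13 + 6*I/13)*cos(1) + (-9/13 + 27*I/26)*cosh(3/2)) = pi*(-27/13 - 18*I/13)*cosh(3/2) + pi*(-12/13 - 8*I/13)*cos(1)

Final answer: pi*(-27/13 - 18*I/13)*cosh(3/2) + pi*(-12/13 - 8*I/13)*cos(1)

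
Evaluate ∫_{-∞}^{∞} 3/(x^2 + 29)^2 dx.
Let f(z) = 3/(z^2 + 29)^2. The denominator has no real zeros and deg Q - deg P = 4 ≥ 2, so the integral of f over the upper semicircle |z| = R tends to 0 as R → ∞. Closing the contour in the upper half-plane,
  ∫_{-∞}^{∞} f(x) dx = 2πi · Σ Res(f, z_k)  over the poles with Im z_k > 0.

Zeros of the denominator: z^2 + 29 = 0 gives z = ±sqrt(29)*I.
Upper half-plane: z = sqrt(29)*I (a pole of order 2).

Write f(z) = g(z)/(z - sqrt(29)*I)^2 with g(z) = 3/(z + sqrt(29)*I)^2. For a double pole, Res(f, z₀) = g'(z₀):
  g'(z) = -6/(z + sqrt(29)*I)^3
  Res(f, sqrt(29)*I) = g'(sqrt(29)*I) = -3*sqrt(29)*I/3364

∫_{-∞}^{∞} f(x) dx = 2πi · (-3*sqrt(29)*I/3364) = 3*sqrt(29)*pi/1682

Final answer: 3*sqrt(29)*pi/1682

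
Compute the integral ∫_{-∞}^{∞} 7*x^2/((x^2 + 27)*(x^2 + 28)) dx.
Let f(z) = 7*z^2/((z^2 + 27)*(z^2 + 28)). The denominator has no real zeros and deg Q - deg P = 2 ≥ 2, so the integral of f over the upper semicircle |z| = R tends to 0 as R → ∞. Closing the contour in the upper half-plane,
  ∫_{-∞}^{∞} f(x) dx = 2πi · Σ Res(f, z_k)  over the poles with Im z_k > 0.

Zeros of the denominator: z^2 + 27 = 0 gives z = ±3*sqrt(3)*I; z^2 + 28 = 0 gives z = ±2*sqrt(7)*I.
Upper half-plane: z = 3*sqrt(3)*I, z = 2*sqrt(7)*I (simple).

Each pole is a simple zero of Q(z) = z^4 + 55*z^2 + 756, so Res(f, z₀) = P(z₀)/Q'(z₀) with P(z) = 7*z^2, Q'(z) = 4*z^3 + 110*z:
  Res(f, 3*sqrt(3)*I) = (-189)/(6*sqrt(3)*I) = 21*sqrt(3)*I/2
  Res(f, 2*sqrt(7)*I) = (-196)/(-4*sqrt(7)*I) = -7*sqrt(7)*I

Sum of residues: I*(-7*sqrt(7) + 21*sqrt(3)/2)
∫_{-∞}^{∞} f(x) dx = 2πi · (I*(-7*sqrt(7) + 21*sqrt(3)/2)) = 7*pi*(-3*sqrt(3) + 2*sqrt(7))

Final answer: 7*pi*(-3*sqrt(3) + 2*sqrt(7))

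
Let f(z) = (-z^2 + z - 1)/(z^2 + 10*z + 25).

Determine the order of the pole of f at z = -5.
Factor the denominator:
  z^2 + 10*z + 25 = (z + 5)^2

The numerator P(z) = -z^2 + z - 1 has P(-5) = -31 ≠ 0, so no factor of (z + 5) cancels.
Near z = -5 we can therefore write f(z) = g(z)/(z + 5)^2 with g analytic at -5 and g(-5) ≠ 0 (g is just the numerator).

Hence z = -5 is a pole of order 2.

Final answer: 2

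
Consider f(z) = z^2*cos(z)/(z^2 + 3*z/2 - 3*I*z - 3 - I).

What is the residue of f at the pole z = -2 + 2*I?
Write f(z) = P(z)/Q(z) with P(z) = z^2*cos(z) and Q(z) = z^2 + 3*z/2 - 3*I*z - 3 - I.
The denominator factors as Q(z) = (z + 2 - 2*I)*(z - 1/2 - I), so z = -2 + 2*I is a simple zero of Q and P is analytic there; z = -2 + 2*I is therefore a simple pole and
  Res(f, z₀) = P(z₀)/Q'(z₀).

Q'(z) = 2*z + 3/2 - 3*I, so Q'(-2 + 2*I) = -5/2 + I.
P(-2 + 2*I) = -8*I*cos(2 - 2*I).

Res(f, -2 + 2*I) = (-8*I*cos(2 - 2*I))/(-5/2 + I) = (-32/29 + 80*I/29)*cos(2 - 2*I)

Final answer: (-32/29 + 80*I/29)*cos(2 - 2*I)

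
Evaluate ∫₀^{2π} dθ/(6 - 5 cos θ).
2*sqrt(11)*pi/11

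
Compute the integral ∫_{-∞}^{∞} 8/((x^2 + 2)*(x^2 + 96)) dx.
Let f(z) = 8/((z^2 + 2)*(z^2 + 96)). The denominator has no real zeros and deg Q - deg P = 4 ≥ 2, so the integral of f over the upper semicircle |z| = R tends to 0 as R → ∞. Closing the contour in the upper half-plane,
  ∫_{-∞}^{∞} f(x) dx = 2πi · Σ Res(f, z_k)  over the poles with Im z_k > 0.

Zeros of the denominator: z^2 + 2 = 0 gives z = ±sqrt(2)*I; z^2 + 96 = 0 gives z = ±4*sqrt(6)*I.
Upper half-plane: z = sqrt(2)*I, z = 4*sqrt(6)*I (simple).

Each pole is a simple zero of Q(z) = z^4 + 98*z^2 + 192, so Res(f, z₀) = P(z₀)/Q'(z₀) with P(z) = 8, Q'(z) = 4*z^3 + 196*z:
  Res(f, sqrt(2)*I) = (8)/(188*sqrt(2)*I) = -sqrt(2)*I/47
  Res(f, 4*sqrt(6)*I) = (8)/(-752*sqrt(6)*I) = sqrt(6)*I/564

Sum of residues: I*(-12*sqrt(2) + sqrt(6))/564
∫_{-∞}^{∞} f(x) dx = 2πi · (I*(-12*sqrt(2) + sqrt(6))/564) = pi*(-sqrt(6) + 12*sqrt(2))/282

Final answer: pi*(-sqrt(6) + 12*sqrt(2))/282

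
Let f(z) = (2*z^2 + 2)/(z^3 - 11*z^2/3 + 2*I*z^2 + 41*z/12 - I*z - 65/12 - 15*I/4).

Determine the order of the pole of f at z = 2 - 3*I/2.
Factor the denominator:
  z^3 - 11*z^2/3 + 2*I*z^2 + 41*z/12 - I*z - 65/12 - 15*I/4 = (z - 2 + 3*I/2)^2*(z + 1/3 - I)

The numerator P(z) = 2*z^2 + 2 has P(2 - 3*I/2) = 11/2 - 12*I ≠ 0, so no factor of (z - 2 + 3*I/2) cancels.
Near z = 2 - 3*I/2 we can therefore write f(z) = g(z)/(z - 2 + 3*I/2)^2 with g analytic at 2 - 3*I/2 and g(2 - 3*I/2) ≠ 0 (g is the numerator divided by the remaining denominator factors).

Hence z = 2 - 3*I/2 is a pole of order 2.

Final answer: 2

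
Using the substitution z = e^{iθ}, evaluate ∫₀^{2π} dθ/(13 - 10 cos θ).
Call the integral J. The integrand is 2π-periodic and we integrate over a full period, so shifting θ does not change the value (θ → θ + π flips the sign of the trig term). Hence
  J = ∫₀^{2π} dθ/(13 + 10 cos θ).
Put z = e^{iθ}: then cos θ = (z + 1/z)/2, dθ = dz/(iz), and z runs once counterclockwise around |z| = 1:
  J = ∮_{|z|=1} 1/(13 + 10*(z + 1/z)/2) · dz/(iz) = (2/i) ∮_{|z|=1} dz/(10*z^2 + 26*z + 10).
The roots of 10*z^2 + 26*z + 10 are z = (-13 ± sqrt(13^2 - 10^2))/10, with sqrt(69) = sqrt(69); their product is 1, so only z₊ = -13/10 + sqrt(69)/10 lies inside the unit circle (z₋ = -13/10 - sqrt(69)/10 lies outside).
z₊ is a simple zero of q(z) = 10*z^2 + 26*z + 10, so Res(1/q, z₊) = 1/q'(z₊) with q'(z) = 20*z + 26; and q'(z₊) = 10*(z₊ - z₋) = 2*sqrt(69).
Therefore J = (2/i) · 2πi · 1/(2*sqrt(69)) = 2*pi/(sqrt(69)) = 2*sqrt(69)*pi/69

Final answer: 2*sqrt(69)*pi/69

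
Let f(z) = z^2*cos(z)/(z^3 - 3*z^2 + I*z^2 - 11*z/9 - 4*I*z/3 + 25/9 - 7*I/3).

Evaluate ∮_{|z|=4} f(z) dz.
pi*(3588/5365 + 11464*I/5365)*cos(3 - I/3) + pi*(-213/370 - 131*I/370)*cos(1 - 2*I/3) + pi*(-27/290 + 63*I/290)*cos(1)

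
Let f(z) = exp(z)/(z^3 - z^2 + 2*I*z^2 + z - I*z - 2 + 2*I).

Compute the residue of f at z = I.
Write f(z) = P(z)/Q(z) with P(z) = exp(z) and Q(z) = z^3 - z^2 + 2*I*z^2 + z - I*z - 2 + 2*I.
The denominator factors as Q(z) = (z - I)*(z - 1 + I)*(z + 2*I), so z = I is a simple zero of Q and P is analytic there; z = I is therefore a simple pole and
  Res(f, z₀) = P(z₀)/Q'(z₀).

Q'(z) = 3*z^2 - 2*z + 4*I*z + 1 - I, so Q'(I) = -6 - 3*I.
P(I) = exp(I).

Res(f, I) = (exp(I))/(-6 - 3*I) = (-2/15 + I/15)*exp(I)

Final answer: (-2/15 + I/15)*exp(I)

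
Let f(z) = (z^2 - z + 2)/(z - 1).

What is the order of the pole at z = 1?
Factor the denominator:
  z - 1 = (z - 1)

The numerator P(z) = z^2 - z + 2 has P(1) = 2 ≠ 0, so no factor of (z - 1) cancels.
Near z = 1 we can therefore write f(z) = g(z)/(z - 1) with g analytic at 1 and g(1) ≠ 0 (g is just the numerator).

Hence z = 1 is a pole of order 1.

Final answer: 1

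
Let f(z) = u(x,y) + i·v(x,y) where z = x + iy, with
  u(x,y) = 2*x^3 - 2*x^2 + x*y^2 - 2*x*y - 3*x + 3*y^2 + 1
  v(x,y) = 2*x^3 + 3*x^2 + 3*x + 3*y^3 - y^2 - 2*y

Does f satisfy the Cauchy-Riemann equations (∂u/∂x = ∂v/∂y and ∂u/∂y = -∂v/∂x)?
∂u/∂x = 6*x^2 - 4*x + y^2 - 2*y - 3
∂v/∂y = 9*y^2 - 2*y - 2
∂u/∂y = 2*x*y - 2*x + 6*y
∂v/∂x = 6*x^2 + 6*x + 3
∂u/∂x ≠ ∂v/∂y and ∂u/∂y ≠ -∂v/∂x; the Cauchy-Riemann equations are not satisfied, so f is not analytic.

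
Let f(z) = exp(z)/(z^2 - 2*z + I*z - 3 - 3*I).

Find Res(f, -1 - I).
Write f(z) = P(z)/Q(z) with P(z) = exp(z) and Q(z) = z^2 - 2*z + I*z - 3 - 3*I.
The denominator factors as Q(z) = (z + 1 + I)*(z - 3), so z = -1 - I is a simple zero of Q and P is analytic there; z = -1 - I is therefore a simple pole and
  Res(f, z₀) = P(z₀)/Q'(z₀).

Q'(z) = 2*z - 2 + I, so Q'(-1 - I) = -4 - I.
P(-1 - I) = exp(-1 - I).

Res(f, -1 - I) = (exp(-1 - I))/(-4 - I) = (-4/17 + I/17)*exp(-1 - I)

Final answer: (-4/17 + I/17)*exp(-1 - I)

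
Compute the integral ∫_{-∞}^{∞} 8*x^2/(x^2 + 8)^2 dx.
Let f(z) = 8*z^2/(z^2 + 8)^2. The denominator has no real zeros and deg Q - deg P = 2 ≥ 2, so the integral of f over the upper semicircle |z| = R tends to 0 as R → ∞. Closing the contour in the upper half-plane,
  ∫_{-∞}^{∞} f(x) dx = 2πi · Σ Res(f, z_k)  over the poles with Im z_k > 0.

Zeros of the denominator: z^2 + 8 = 0 gives z = ±2*sqrt(2)*I.
Upper half-plane: z = 2*sqrt(2)*I (a pole of order 2).

Write f(z) = g(z)/(z - 2*sqrt(2)*I)^2 with g(z) = 8*z^2/(z + 2*sqrt(2)*I)^2. For a double pole, Res(f, z₀) = g'(z₀):
  g'(z) = 32*sqrt(2)*I*z/(z + 2*sqrt(2)*I)^3
  Res(f, 2*sqrt(2)*I) = g'(2*sqrt(2)*I) = -sqrt(2)*I/2

∫_{-∞}^{∞} f(x) dx = 2πi · (-sqrt(2)*I/2) = sqrt(2)*pi

Final answer: sqrt(2)*pi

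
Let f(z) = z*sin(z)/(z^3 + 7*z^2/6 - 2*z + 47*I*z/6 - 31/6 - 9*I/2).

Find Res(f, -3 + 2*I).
Write f(z) = P(z)/Q(z) with P(z) = z*sin(z) and Q(z) = z^3 + 7*z^2/6 - 2*z + 47*I*z/6 - 31/6 - 9*I/2.
The denominator factors as Q(z) = (z - 3/2 + I)*(z + 3 - 2*I)*(z - 1/3 + I), so z = -3 + 2*I is a simple zero of Q and P is analytic there; z = -3 + 2*I is therefore a simple pole and
  Res(f, z₀) = P(z₀)/Q'(z₀).

Q'(z) = 3*z^2 + 7*z/3 - 2 + 47*I/6, so Q'(-3 + 2*I) = 6 - 47*I/2.
P(-3 + 2*I) = (3 - 2*I)*sin(3 - 2*I).

Res(f, -3 + 2*I) = ((3 - 2*I)*sin(3 - 2*I))/(6 - 47*I/2) = (20/181 + 18*I/181)*sin(3 - 2*I)

Final answer: (20/181 + 18*I/181)*sin(3 - 2*I)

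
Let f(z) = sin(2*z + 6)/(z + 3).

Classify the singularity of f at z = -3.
Let u = z + 3. The argument of sin is 2*z + 6 = 2u, so
  f = sin(2u)/u = ((2u) - (2u)^3/6 + ...)/u = 2 - (4/3)*u^2 + ...
The Laurent expansion about u = 0 has no negative powers; equivalently lim_{z→-3} f(z) = 2 exists and is finite.
So the singularity is removable.

Final answer: removable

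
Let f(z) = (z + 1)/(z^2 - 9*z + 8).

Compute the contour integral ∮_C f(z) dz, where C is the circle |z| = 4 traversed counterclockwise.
By the residue theorem, ∮_C f(z) dz = 2πi · (sum of the residues of f at the poles inside |z| = 4).

The denominator factors as (z - 8)*(z - 1), so the singularities of f are simple poles at z = 8, z = 1.
  |8|² = 64 > 16 = 4², so this pole is outside the contour.
  |1|² = 1 < 16 = 4², so this pole is inside the contour.

With P(z) = z + 1 and Q(z) = z^2 - 9*z + 8, each pole is simple, so Res(f, z₀) = P(z₀)/Q'(z₀) with Q'(z) = 2*z - 9.
  Res(f, 1) = P(1)/Q'(1) = (2)/(-7) = -2/7

∮_C f(z) dz = 2πi · (-2/7) = -4*I*pi/7

Final answer: -4*I*pi/7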